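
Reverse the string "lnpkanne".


Input: lnpkanne
Reading characters right to left:
  Position 7: 'e'
  Position 6: 'n'
  Position 5: 'n'
  Position 4: 'a'
  Position 3: 'k'
  Position 2: 'p'
  Position 1: 'n'
  Position 0: 'l'
Reversed: ennakpnl

ennakpnl


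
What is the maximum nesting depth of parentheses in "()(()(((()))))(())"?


Input: "()(()(((()))))(())"
Tracking depth:
  Position 0 '(': depth becomes 1
  Position 1 ')': depth becomes 0
  Position 2 '(': depth becomes 1
  Position 3 '(': depth becomes 2
  Position 4 ')': depth becomes 1
  Position 5 '(': depth becomes 2
  Position 6 '(': depth becomes 3
  Position 7 '(': depth becomes 4
  Position 8 '(': depth becomes 5
  Position 9 ')': depth becomes 4
  Position 10 ')': depth becomes 3
  Position 11 ')': depth becomes 2
  Position 12 ')': depth becomes 1
  Position 13 ')': depth becomes 0
  Position 14 '(': depth becomes 1
  Position 15 '(': depth becomes 2
  Position 16 ')': depth becomes 1
  Position 17 ')': depth becomes 0
Maximum depth reached: 5

5


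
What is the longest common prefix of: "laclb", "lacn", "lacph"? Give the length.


Words: laclb, lacn, lacph
  Position 0: all 'l' => match
  Position 1: all 'a' => match
  Position 2: all 'c' => match
  Position 3: ('l', 'n', 'p') => mismatch, stop
LCP = "lac" (length 3)

3


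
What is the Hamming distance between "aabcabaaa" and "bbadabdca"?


Comparing "aabcabaaa" and "bbadabdca" position by position:
  Position 0: 'a' vs 'b' => differ
  Position 1: 'a' vs 'b' => differ
  Position 2: 'b' vs 'a' => differ
  Position 3: 'c' vs 'd' => differ
  Position 4: 'a' vs 'a' => same
  Position 5: 'b' vs 'b' => same
  Position 6: 'a' vs 'd' => differ
  Position 7: 'a' vs 'c' => differ
  Position 8: 'a' vs 'a' => same
Total differences (Hamming distance): 6

6


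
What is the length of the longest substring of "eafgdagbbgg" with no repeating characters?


Input: "eafgdagbbgg"
Sliding window (track last position of each char):
  Position 0 ('e'): window [0,0] length 1 -- new best
  Position 1 ('a'): window [0,1] length 2 -- new best
  Position 2 ('f'): window [0,2] length 3 -- new best
  Position 3 ('g'): window [0,3] length 4 -- new best
  Position 4 ('d'): window [0,4] length 5 -- new best
  Position 5 ('a'): repeat (last at 1), move window start to 2
  Position 5 ('a'): window [2,5] length 4
  Position 6 ('g'): repeat (last at 3), move window start to 4
  Position 6 ('g'): window [4,6] length 3
  Position 7 ('b'): window [4,7] length 4
  Position 8 ('b'): repeat (last at 7), move window start to 8
  Position 8 ('b'): window [8,8] length 1
  Position 9 ('g'): window [8,9] length 2
  Position 10 ('g'): repeat (last at 9), move window start to 10
  Position 10 ('g'): window [10,10] length 1
Longest substring with no repeats: "eafgd" with length 5

5


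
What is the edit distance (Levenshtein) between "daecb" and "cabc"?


Computing edit distance: "daecb" -> "cabc"
DP table:
           c    a    b    c
      0    1    2    3    4
  d   1    1    2    3    4
  a   2    2    1    2    3
  e   3    3    2    2    3
  c   4    3    3    3    2
  b   5    4    4    3    3
Edit distance = dp[5][4] = 3

3


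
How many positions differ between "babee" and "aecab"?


Comparing "babee" and "aecab" position by position:
  Position 0: 'b' vs 'a' => DIFFER
  Position 1: 'a' vs 'e' => DIFFER
  Position 2: 'b' vs 'c' => DIFFER
  Position 3: 'e' vs 'a' => DIFFER
  Position 4: 'e' vs 'b' => DIFFER
Positions that differ: 5

5


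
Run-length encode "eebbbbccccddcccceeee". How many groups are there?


Input: eebbbbccccddcccceeee
Scanning for consecutive runs:
  Group 1: 'e' x 2 (positions 0-1)
  Group 2: 'b' x 4 (positions 2-5)
  Group 3: 'c' x 4 (positions 6-9)
  Group 4: 'd' x 2 (positions 10-11)
  Group 5: 'c' x 4 (positions 12-15)
  Group 6: 'e' x 4 (positions 16-19)
Total groups: 6

6


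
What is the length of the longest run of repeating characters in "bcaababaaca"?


Input: "bcaababaaca"
Scanning for longest run:
  Position 1 ('c'): new char, reset run to 1
  Position 2 ('a'): new char, reset run to 1
  Position 3 ('a'): continues run of 'a', length=2
  Position 4 ('b'): new char, reset run to 1
  Position 5 ('a'): new char, reset run to 1
  Position 6 ('b'): new char, reset run to 1
  Position 7 ('a'): new char, reset run to 1
  Position 8 ('a'): continues run of 'a', length=2
  Position 9 ('c'): new char, reset run to 1
  Position 10 ('a'): new char, reset run to 1
Longest run: 'a' with length 2

2


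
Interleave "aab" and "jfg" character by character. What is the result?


Interleaving "aab" and "jfg":
  Position 0: 'a' from first, 'j' from second => "aj"
  Position 1: 'a' from first, 'f' from second => "af"
  Position 2: 'b' from first, 'g' from second => "bg"
Result: ajafbg

ajafbg


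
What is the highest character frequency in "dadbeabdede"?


Input: dadbeabdede
Character counts:
  'a': 2
  'b': 2
  'd': 4
  'e': 3
Maximum frequency: 4

4


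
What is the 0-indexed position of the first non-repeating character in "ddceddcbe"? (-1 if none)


Input: ddceddcbe
Character frequencies:
  'b': 1
  'c': 2
  'd': 4
  'e': 2
Scanning left to right for freq == 1:
  Position 0 ('d'): freq=4, skip
  Position 1 ('d'): freq=4, skip
  Position 2 ('c'): freq=2, skip
  Position 3 ('e'): freq=2, skip
  Position 4 ('d'): freq=4, skip
  Position 5 ('d'): freq=4, skip
  Position 6 ('c'): freq=2, skip
  Position 7 ('b'): unique! => answer = 7

7


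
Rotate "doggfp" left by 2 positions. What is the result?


Input: "doggfp", rotate left by 2
First 2 characters: "do"
Remaining characters: "ggfp"
Concatenate remaining + first: "ggfp" + "do" = "ggfpdo"

ggfpdo


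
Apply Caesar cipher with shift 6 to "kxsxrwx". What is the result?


Caesar cipher: shift "kxsxrwx" by 6
  'k' (pos 10) + 6 = pos 16 = 'q'
  'x' (pos 23) + 6 = pos 3 = 'd'
  's' (pos 18) + 6 = pos 24 = 'y'
  'x' (pos 23) + 6 = pos 3 = 'd'
  'r' (pos 17) + 6 = pos 23 = 'x'
  'w' (pos 22) + 6 = pos 2 = 'c'
  'x' (pos 23) + 6 = pos 3 = 'd'
Result: qdydxcd

qdydxcd


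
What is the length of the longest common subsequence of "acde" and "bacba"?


LCS of "acde" and "bacba"
DP table:
           b    a    c    b    a
      0    0    0    0    0    0
  a   0    0    1    1    1    1
  c   0    0    1    2    2    2
  d   0    0    1    2    2    2
  e   0    0    1    2    2    2
LCS length = dp[4][5] = 2

2


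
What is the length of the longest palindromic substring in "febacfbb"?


Input: "febacfbb"
Checking substrings for palindromes:
  [6:8] "bb" (len 2) => palindrome
Longest palindromic substring: "bb" with length 2

2


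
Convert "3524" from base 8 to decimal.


Input: "3524" in base 8
Positional expansion:
  Digit '3' (value 3) x 8^3 = 1536
  Digit '5' (value 5) x 8^2 = 320
  Digit '2' (value 2) x 8^1 = 16
  Digit '4' (value 4) x 8^0 = 4
Sum = 1876

1876


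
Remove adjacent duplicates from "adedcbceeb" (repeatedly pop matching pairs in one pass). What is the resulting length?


Input: adedcbceeb
Stack-based adjacent duplicate removal:
  Read 'a': push. Stack: a
  Read 'd': push. Stack: ad
  Read 'e': push. Stack: ade
  Read 'd': push. Stack: aded
  Read 'c': push. Stack: adedc
  Read 'b': push. Stack: adedcb
  Read 'c': push. Stack: adedcbc
  Read 'e': push. Stack: adedcbce
  Read 'e': matches stack top 'e' => pop. Stack: adedcbc
  Read 'b': push. Stack: adedcbcb
Final stack: "adedcbcb" (length 8)

8


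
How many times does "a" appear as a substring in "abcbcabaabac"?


Searching for "a" in "abcbcabaabac"
Scanning each position:
  Position 0: "a" => MATCH
  Position 1: "b" => no
  Position 2: "c" => no
  Position 3: "b" => no
  Position 4: "c" => no
  Position 5: "a" => MATCH
  Position 6: "b" => no
  Position 7: "a" => MATCH
  Position 8: "a" => MATCH
  Position 9: "b" => no
  Position 10: "a" => MATCH
  Position 11: "c" => no
Total occurrences: 5

5


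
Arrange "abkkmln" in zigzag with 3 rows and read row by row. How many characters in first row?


Zigzag "abkkmln" into 3 rows:
Placing characters:
  'a' => row 0
  'b' => row 1
  'k' => row 2
  'k' => row 1
  'm' => row 0
  'l' => row 1
  'n' => row 2
Rows:
  Row 0: "am"
  Row 1: "bkl"
  Row 2: "kn"
First row length: 2

2


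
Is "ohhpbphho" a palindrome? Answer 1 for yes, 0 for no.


Input: ohhpbphho
Reversed: ohhpbphho
  Compare pos 0 ('o') with pos 8 ('o'): match
  Compare pos 1 ('h') with pos 7 ('h'): match
  Compare pos 2 ('h') with pos 6 ('h'): match
  Compare pos 3 ('p') with pos 5 ('p'): match
Result: palindrome

1


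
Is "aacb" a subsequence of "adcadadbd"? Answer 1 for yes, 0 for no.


Check if "aacb" is a subsequence of "adcadadbd"
Greedy scan:
  Position 0 ('a'): matches sub[0] = 'a'
  Position 1 ('d'): no match needed
  Position 2 ('c'): no match needed
  Position 3 ('a'): matches sub[1] = 'a'
  Position 4 ('d'): no match needed
  Position 5 ('a'): no match needed
  Position 6 ('d'): no match needed
  Position 7 ('b'): no match needed
  Position 8 ('d'): no match needed
Only matched 2/4 characters => not a subsequence

0


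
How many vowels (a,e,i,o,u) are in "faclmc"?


Input: faclmc
Checking each character:
  'f' at position 0: consonant
  'a' at position 1: vowel (running total: 1)
  'c' at position 2: consonant
  'l' at position 3: consonant
  'm' at position 4: consonant
  'c' at position 5: consonant
Total vowels: 1

1


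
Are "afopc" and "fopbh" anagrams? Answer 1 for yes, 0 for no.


Strings: "afopc", "fopbh"
Sorted first:  acfop
Sorted second: bfhop
Differ at position 0: 'a' vs 'b' => not anagrams

0


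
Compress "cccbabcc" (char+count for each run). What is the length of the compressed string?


Input: cccbabcc
Runs:
  'c' x 3 => "c3"
  'b' x 1 => "b1"
  'a' x 1 => "a1"
  'b' x 1 => "b1"
  'c' x 2 => "c2"
Compressed: "c3b1a1b1c2"
Compressed length: 10

10


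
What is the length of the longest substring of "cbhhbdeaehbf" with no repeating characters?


Input: "cbhhbdeaehbf"
Sliding window (track last position of each char):
  Position 0 ('c'): window [0,0] length 1 -- new best
  Position 1 ('b'): window [0,1] length 2 -- new best
  Position 2 ('h'): window [0,2] length 3 -- new best
  Position 3 ('h'): repeat (last at 2), move window start to 3
  Position 3 ('h'): window [3,3] length 1
  Position 4 ('b'): window [3,4] length 2
  Position 5 ('d'): window [3,5] length 3
  Position 6 ('e'): window [3,6] length 4 -- new best
  Position 7 ('a'): window [3,7] length 5 -- new best
  Position 8 ('e'): repeat (last at 6), move window start to 7
  Position 8 ('e'): window [7,8] length 2
  Position 9 ('h'): window [7,9] length 3
  Position 10 ('b'): window [7,10] length 4
  Position 11 ('f'): window [7,11] length 5
Longest substring with no repeats: "hbdea" with length 5

5


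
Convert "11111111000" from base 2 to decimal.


Input: "11111111000" in base 2
Positional expansion:
  Digit '1' (value 1) x 2^10 = 1024
  Digit '1' (value 1) x 2^9 = 512
  Digit '1' (value 1) x 2^8 = 256
  Digit '1' (value 1) x 2^7 = 128
  Digit '1' (value 1) x 2^6 = 64
  Digit '1' (value 1) x 2^5 = 32
  Digit '1' (value 1) x 2^4 = 16
  Digit '1' (value 1) x 2^3 = 8
  Digit '0' (value 0) x 2^2 = 0
  Digit '0' (value 0) x 2^1 = 0
  Digit '0' (value 0) x 2^0 = 0
Sum = 2040

2040


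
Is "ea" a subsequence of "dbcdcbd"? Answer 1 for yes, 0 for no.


Check if "ea" is a subsequence of "dbcdcbd"
Greedy scan:
  Position 0 ('d'): no match needed
  Position 1 ('b'): no match needed
  Position 2 ('c'): no match needed
  Position 3 ('d'): no match needed
  Position 4 ('c'): no match needed
  Position 5 ('b'): no match needed
  Position 6 ('d'): no match needed
Only matched 0/2 characters => not a subsequence

0


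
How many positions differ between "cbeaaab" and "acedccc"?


Comparing "cbeaaab" and "acedccc" position by position:
  Position 0: 'c' vs 'a' => DIFFER
  Position 1: 'b' vs 'c' => DIFFER
  Position 2: 'e' vs 'e' => same
  Position 3: 'a' vs 'd' => DIFFER
  Position 4: 'a' vs 'c' => DIFFER
  Position 5: 'a' vs 'c' => DIFFER
  Position 6: 'b' vs 'c' => DIFFER
Positions that differ: 6

6


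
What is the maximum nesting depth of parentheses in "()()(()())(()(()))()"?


Input: "()()(()())(()(()))()"
Tracking depth:
  Position 0 '(': depth becomes 1
  Position 1 ')': depth becomes 0
  Position 2 '(': depth becomes 1
  Position 3 ')': depth becomes 0
  Position 4 '(': depth becomes 1
  Position 5 '(': depth becomes 2
  Position 6 ')': depth becomes 1
  Position 7 '(': depth becomes 2
  Position 8 ')': depth becomes 1
  Position 9 ')': depth becomes 0
  Position 10 '(': depth becomes 1
  Position 11 '(': depth becomes 2
  Position 12 ')': depth becomes 1
  Position 13 '(': depth becomes 2
  Position 14 '(': depth becomes 3
  Position 15 ')': depth becomes 2
  Position 16 ')': depth becomes 1
  Position 17 ')': depth becomes 0
  Position 18 '(': depth becomes 1
  Position 19 ')': depth becomes 0
Maximum depth reached: 3

3


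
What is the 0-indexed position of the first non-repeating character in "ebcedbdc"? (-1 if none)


Input: ebcedbdc
Character frequencies:
  'b': 2
  'c': 2
  'd': 2
  'e': 2
Scanning left to right for freq == 1:
  Position 0 ('e'): freq=2, skip
  Position 1 ('b'): freq=2, skip
  Position 2 ('c'): freq=2, skip
  Position 3 ('e'): freq=2, skip
  Position 4 ('d'): freq=2, skip
  Position 5 ('b'): freq=2, skip
  Position 6 ('d'): freq=2, skip
  Position 7 ('c'): freq=2, skip
  No unique character found => answer = -1

-1


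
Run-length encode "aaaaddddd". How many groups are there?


Input: aaaaddddd
Scanning for consecutive runs:
  Group 1: 'a' x 4 (positions 0-3)
  Group 2: 'd' x 5 (positions 4-8)
Total groups: 2

2


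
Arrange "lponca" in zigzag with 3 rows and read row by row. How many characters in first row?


Zigzag "lponca" into 3 rows:
Placing characters:
  'l' => row 0
  'p' => row 1
  'o' => row 2
  'n' => row 1
  'c' => row 0
  'a' => row 1
Rows:
  Row 0: "lc"
  Row 1: "pna"
  Row 2: "o"
First row length: 2

2


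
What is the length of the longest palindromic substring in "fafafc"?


Input: "fafafc"
Checking substrings for palindromes:
  [0:5] "fafaf" (len 5) => palindrome
  [0:3] "faf" (len 3) => palindrome
  [1:4] "afa" (len 3) => palindrome
  [2:5] "faf" (len 3) => palindrome
Longest palindromic substring: "fafaf" with length 5

5


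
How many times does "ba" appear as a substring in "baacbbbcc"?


Searching for "ba" in "baacbbbcc"
Scanning each position:
  Position 0: "ba" => MATCH
  Position 1: "aa" => no
  Position 2: "ac" => no
  Position 3: "cb" => no
  Position 4: "bb" => no
  Position 5: "bb" => no
  Position 6: "bc" => no
  Position 7: "cc" => no
Total occurrences: 1

1


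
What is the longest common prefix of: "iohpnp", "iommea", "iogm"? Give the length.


Words: iohpnp, iommea, iogm
  Position 0: all 'i' => match
  Position 1: all 'o' => match
  Position 2: ('h', 'm', 'g') => mismatch, stop
LCP = "io" (length 2)

2


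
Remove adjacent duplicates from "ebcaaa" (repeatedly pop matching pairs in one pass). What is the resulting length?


Input: ebcaaa
Stack-based adjacent duplicate removal:
  Read 'e': push. Stack: e
  Read 'b': push. Stack: eb
  Read 'c': push. Stack: ebc
  Read 'a': push. Stack: ebca
  Read 'a': matches stack top 'a' => pop. Stack: ebc
  Read 'a': push. Stack: ebca
Final stack: "ebca" (length 4)

4


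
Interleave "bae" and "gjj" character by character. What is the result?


Interleaving "bae" and "gjj":
  Position 0: 'b' from first, 'g' from second => "bg"
  Position 1: 'a' from first, 'j' from second => "aj"
  Position 2: 'e' from first, 'j' from second => "ej"
Result: bgajej

bgajej


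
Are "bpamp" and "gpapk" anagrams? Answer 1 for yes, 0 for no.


Strings: "bpamp", "gpapk"
Sorted first:  abmpp
Sorted second: agkpp
Differ at position 1: 'b' vs 'g' => not anagrams

0


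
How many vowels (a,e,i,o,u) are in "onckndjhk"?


Input: onckndjhk
Checking each character:
  'o' at position 0: vowel (running total: 1)
  'n' at position 1: consonant
  'c' at position 2: consonant
  'k' at position 3: consonant
  'n' at position 4: consonant
  'd' at position 5: consonant
  'j' at position 6: consonant
  'h' at position 7: consonant
  'k' at position 8: consonant
Total vowels: 1

1


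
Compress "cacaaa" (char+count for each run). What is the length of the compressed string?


Input: cacaaa
Runs:
  'c' x 1 => "c1"
  'a' x 1 => "a1"
  'c' x 1 => "c1"
  'a' x 3 => "a3"
Compressed: "c1a1c1a3"
Compressed length: 8

8


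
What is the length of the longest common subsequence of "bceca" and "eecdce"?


LCS of "bceca" and "eecdce"
DP table:
           e    e    c    d    c    e
      0    0    0    0    0    0    0
  b   0    0    0    0    0    0    0
  c   0    0    0    1    1    1    1
  e   0    1    1    1    1    1    2
  c   0    1    1    2    2    2    2
  a   0    1    1    2    2    2    2
LCS length = dp[5][6] = 2

2


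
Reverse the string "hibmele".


Input: hibmele
Reading characters right to left:
  Position 6: 'e'
  Position 5: 'l'
  Position 4: 'e'
  Position 3: 'm'
  Position 2: 'b'
  Position 1: 'i'
  Position 0: 'h'
Reversed: elembih

elembih


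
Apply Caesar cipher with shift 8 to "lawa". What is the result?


Caesar cipher: shift "lawa" by 8
  'l' (pos 11) + 8 = pos 19 = 't'
  'a' (pos 0) + 8 = pos 8 = 'i'
  'w' (pos 22) + 8 = pos 4 = 'e'
  'a' (pos 0) + 8 = pos 8 = 'i'
Result: tiei

tiei


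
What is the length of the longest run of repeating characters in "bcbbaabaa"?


Input: "bcbbaabaa"
Scanning for longest run:
  Position 1 ('c'): new char, reset run to 1
  Position 2 ('b'): new char, reset run to 1
  Position 3 ('b'): continues run of 'b', length=2
  Position 4 ('a'): new char, reset run to 1
  Position 5 ('a'): continues run of 'a', length=2
  Position 6 ('b'): new char, reset run to 1
  Position 7 ('a'): new char, reset run to 1
  Position 8 ('a'): continues run of 'a', length=2
Longest run: 'b' with length 2

2


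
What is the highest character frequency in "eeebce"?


Input: eeebce
Character counts:
  'b': 1
  'c': 1
  'e': 4
Maximum frequency: 4

4


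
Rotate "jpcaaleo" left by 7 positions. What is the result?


Input: "jpcaaleo", rotate left by 7
First 7 characters: "jpcaale"
Remaining characters: "o"
Concatenate remaining + first: "o" + "jpcaale" = "ojpcaale"

ojpcaale


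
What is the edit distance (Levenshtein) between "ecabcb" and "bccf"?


Computing edit distance: "ecabcb" -> "bccf"
DP table:
           b    c    c    f
      0    1    2    3    4
  e   1    1    2    3    4
  c   2    2    1    2    3
  a   3    3    2    2    3
  b   4    3    3    3    3
  c   5    4    3    3    4
  b   6    5    4    4    4
Edit distance = dp[6][4] = 4

4


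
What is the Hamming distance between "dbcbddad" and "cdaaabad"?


Comparing "dbcbddad" and "cdaaabad" position by position:
  Position 0: 'd' vs 'c' => differ
  Position 1: 'b' vs 'd' => differ
  Position 2: 'c' vs 'a' => differ
  Position 3: 'b' vs 'a' => differ
  Position 4: 'd' vs 'a' => differ
  Position 5: 'd' vs 'b' => differ
  Position 6: 'a' vs 'a' => same
  Position 7: 'd' vs 'd' => same
Total differences (Hamming distance): 6

6


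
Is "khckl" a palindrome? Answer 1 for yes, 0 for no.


Input: khckl
Reversed: lkchk
  Compare pos 0 ('k') with pos 4 ('l'): MISMATCH
  Compare pos 1 ('h') with pos 3 ('k'): MISMATCH
Result: not a palindrome

0


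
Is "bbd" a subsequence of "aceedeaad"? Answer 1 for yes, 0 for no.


Check if "bbd" is a subsequence of "aceedeaad"
Greedy scan:
  Position 0 ('a'): no match needed
  Position 1 ('c'): no match needed
  Position 2 ('e'): no match needed
  Position 3 ('e'): no match needed
  Position 4 ('d'): no match needed
  Position 5 ('e'): no match needed
  Position 6 ('a'): no match needed
  Position 7 ('a'): no match needed
  Position 8 ('d'): no match needed
Only matched 0/3 characters => not a subsequence

0


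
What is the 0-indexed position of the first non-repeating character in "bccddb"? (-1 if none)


Input: bccddb
Character frequencies:
  'b': 2
  'c': 2
  'd': 2
Scanning left to right for freq == 1:
  Position 0 ('b'): freq=2, skip
  Position 1 ('c'): freq=2, skip
  Position 2 ('c'): freq=2, skip
  Position 3 ('d'): freq=2, skip
  Position 4 ('d'): freq=2, skip
  Position 5 ('b'): freq=2, skip
  No unique character found => answer = -1

-1


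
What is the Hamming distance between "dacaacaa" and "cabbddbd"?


Comparing "dacaacaa" and "cabbddbd" position by position:
  Position 0: 'd' vs 'c' => differ
  Position 1: 'a' vs 'a' => same
  Position 2: 'c' vs 'b' => differ
  Position 3: 'a' vs 'b' => differ
  Position 4: 'a' vs 'd' => differ
  Position 5: 'c' vs 'd' => differ
  Position 6: 'a' vs 'b' => differ
  Position 7: 'a' vs 'd' => differ
Total differences (Hamming distance): 7

7


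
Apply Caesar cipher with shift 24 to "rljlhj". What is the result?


Caesar cipher: shift "rljlhj" by 24
  'r' (pos 17) + 24 = pos 15 = 'p'
  'l' (pos 11) + 24 = pos 9 = 'j'
  'j' (pos 9) + 24 = pos 7 = 'h'
  'l' (pos 11) + 24 = pos 9 = 'j'
  'h' (pos 7) + 24 = pos 5 = 'f'
  'j' (pos 9) + 24 = pos 7 = 'h'
Result: pjhjfh

pjhjfh


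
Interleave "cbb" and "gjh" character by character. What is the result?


Interleaving "cbb" and "gjh":
  Position 0: 'c' from first, 'g' from second => "cg"
  Position 1: 'b' from first, 'j' from second => "bj"
  Position 2: 'b' from first, 'h' from second => "bh"
Result: cgbjbh

cgbjbh


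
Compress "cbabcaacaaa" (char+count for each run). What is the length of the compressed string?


Input: cbabcaacaaa
Runs:
  'c' x 1 => "c1"
  'b' x 1 => "b1"
  'a' x 1 => "a1"
  'b' x 1 => "b1"
  'c' x 1 => "c1"
  'a' x 2 => "a2"
  'c' x 1 => "c1"
  'a' x 3 => "a3"
Compressed: "c1b1a1b1c1a2c1a3"
Compressed length: 16

16


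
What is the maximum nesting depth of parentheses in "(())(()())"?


Input: "(())(()())"
Tracking depth:
  Position 0 '(': depth becomes 1
  Position 1 '(': depth becomes 2
  Position 2 ')': depth becomes 1
  Position 3 ')': depth becomes 0
  Position 4 '(': depth becomes 1
  Position 5 '(': depth becomes 2
  Position 6 ')': depth becomes 1
  Position 7 '(': depth becomes 2
  Position 8 ')': depth becomes 1
  Position 9 ')': depth becomes 0
Maximum depth reached: 2

2


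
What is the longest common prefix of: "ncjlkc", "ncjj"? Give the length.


Words: ncjlkc, ncjj
  Position 0: all 'n' => match
  Position 1: all 'c' => match
  Position 2: all 'j' => match
  Position 3: ('l', 'j') => mismatch, stop
LCP = "ncj" (length 3)

3


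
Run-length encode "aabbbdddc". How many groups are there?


Input: aabbbdddc
Scanning for consecutive runs:
  Group 1: 'a' x 2 (positions 0-1)
  Group 2: 'b' x 3 (positions 2-4)
  Group 3: 'd' x 3 (positions 5-7)
  Group 4: 'c' x 1 (positions 8-8)
Total groups: 4

4


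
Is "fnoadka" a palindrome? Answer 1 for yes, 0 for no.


Input: fnoadka
Reversed: akdaonf
  Compare pos 0 ('f') with pos 6 ('a'): MISMATCH
  Compare pos 1 ('n') with pos 5 ('k'): MISMATCH
  Compare pos 2 ('o') with pos 4 ('d'): MISMATCH
Result: not a palindrome

0


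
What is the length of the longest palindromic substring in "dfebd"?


Input: "dfebd"
Checking substrings for palindromes:
  No multi-char palindromic substrings found
Longest palindromic substring: "d" with length 1

1


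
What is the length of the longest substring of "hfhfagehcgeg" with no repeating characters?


Input: "hfhfagehcgeg"
Sliding window (track last position of each char):
  Position 0 ('h'): window [0,0] length 1 -- new best
  Position 1 ('f'): window [0,1] length 2 -- new best
  Position 2 ('h'): repeat (last at 0), move window start to 1
  Position 2 ('h'): window [1,2] length 2
  Position 3 ('f'): repeat (last at 1), move window start to 2
  Position 3 ('f'): window [2,3] length 2
  Position 4 ('a'): window [2,4] length 3 -- new best
  Position 5 ('g'): window [2,5] length 4 -- new best
  Position 6 ('e'): window [2,6] length 5 -- new best
  Position 7 ('h'): repeat (last at 2), move window start to 3
  Position 7 ('h'): window [3,7] length 5
  Position 8 ('c'): window [3,8] length 6 -- new best
  Position 9 ('g'): repeat (last at 5), move window start to 6
  Position 9 ('g'): window [6,9] length 4
  Position 10 ('e'): repeat (last at 6), move window start to 7
  Position 10 ('e'): window [7,10] length 4
  Position 11 ('g'): repeat (last at 9), move window start to 10
  Position 11 ('g'): window [10,11] length 2
Longest substring with no repeats: "fagehc" with length 6

6


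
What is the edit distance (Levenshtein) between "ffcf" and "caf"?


Computing edit distance: "ffcf" -> "caf"
DP table:
           c    a    f
      0    1    2    3
  f   1    1    2    2
  f   2    2    2    2
  c   3    2    3    3
  f   4    3    3    3
Edit distance = dp[4][3] = 3

3


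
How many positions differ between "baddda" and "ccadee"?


Comparing "baddda" and "ccadee" position by position:
  Position 0: 'b' vs 'c' => DIFFER
  Position 1: 'a' vs 'c' => DIFFER
  Position 2: 'd' vs 'a' => DIFFER
  Position 3: 'd' vs 'd' => same
  Position 4: 'd' vs 'e' => DIFFER
  Position 5: 'a' vs 'e' => DIFFER
Positions that differ: 5

5


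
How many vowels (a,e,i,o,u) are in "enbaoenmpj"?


Input: enbaoenmpj
Checking each character:
  'e' at position 0: vowel (running total: 1)
  'n' at position 1: consonant
  'b' at position 2: consonant
  'a' at position 3: vowel (running total: 2)
  'o' at position 4: vowel (running total: 3)
  'e' at position 5: vowel (running total: 4)
  'n' at position 6: consonant
  'm' at position 7: consonant
  'p' at position 8: consonant
  'j' at position 9: consonant
Total vowels: 4

4


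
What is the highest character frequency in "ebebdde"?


Input: ebebdde
Character counts:
  'b': 2
  'd': 2
  'e': 3
Maximum frequency: 3

3


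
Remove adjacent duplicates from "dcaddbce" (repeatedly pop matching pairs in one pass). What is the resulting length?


Input: dcaddbce
Stack-based adjacent duplicate removal:
  Read 'd': push. Stack: d
  Read 'c': push. Stack: dc
  Read 'a': push. Stack: dca
  Read 'd': push. Stack: dcad
  Read 'd': matches stack top 'd' => pop. Stack: dca
  Read 'b': push. Stack: dcab
  Read 'c': push. Stack: dcabc
  Read 'e': push. Stack: dcabce
Final stack: "dcabce" (length 6)

6


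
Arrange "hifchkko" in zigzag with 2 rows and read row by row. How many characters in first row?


Zigzag "hifchkko" into 2 rows:
Placing characters:
  'h' => row 0
  'i' => row 1
  'f' => row 0
  'c' => row 1
  'h' => row 0
  'k' => row 1
  'k' => row 0
  'o' => row 1
Rows:
  Row 0: "hfhk"
  Row 1: "icko"
First row length: 4

4


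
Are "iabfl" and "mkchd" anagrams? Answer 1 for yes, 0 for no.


Strings: "iabfl", "mkchd"
Sorted first:  abfil
Sorted second: cdhkm
Differ at position 0: 'a' vs 'c' => not anagrams

0


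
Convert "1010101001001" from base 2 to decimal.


Input: "1010101001001" in base 2
Positional expansion:
  Digit '1' (value 1) x 2^12 = 4096
  Digit '0' (value 0) x 2^11 = 0
  Digit '1' (value 1) x 2^10 = 1024
  Digit '0' (value 0) x 2^9 = 0
  Digit '1' (value 1) x 2^8 = 256
  Digit '0' (value 0) x 2^7 = 0
  Digit '1' (value 1) x 2^6 = 64
  Digit '0' (value 0) x 2^5 = 0
  Digit '0' (value 0) x 2^4 = 0
  Digit '1' (value 1) x 2^3 = 8
  Digit '0' (value 0) x 2^2 = 0
  Digit '0' (value 0) x 2^1 = 0
  Digit '1' (value 1) x 2^0 = 1
Sum = 5449

5449


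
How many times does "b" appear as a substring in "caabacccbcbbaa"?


Searching for "b" in "caabacccbcbbaa"
Scanning each position:
  Position 0: "c" => no
  Position 1: "a" => no
  Position 2: "a" => no
  Position 3: "b" => MATCH
  Position 4: "a" => no
  Position 5: "c" => no
  Position 6: "c" => no
  Position 7: "c" => no
  Position 8: "b" => MATCH
  Position 9: "c" => no
  Position 10: "b" => MATCH
  Position 11: "b" => MATCH
  Position 12: "a" => no
  Position 13: "a" => no
Total occurrences: 4

4


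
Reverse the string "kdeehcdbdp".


Input: kdeehcdbdp
Reading characters right to left:
  Position 9: 'p'
  Position 8: 'd'
  Position 7: 'b'
  Position 6: 'd'
  Position 5: 'c'
  Position 4: 'h'
  Position 3: 'e'
  Position 2: 'e'
  Position 1: 'd'
  Position 0: 'k'
Reversed: pdbdcheedk

pdbdcheedk


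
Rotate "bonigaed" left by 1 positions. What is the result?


Input: "bonigaed", rotate left by 1
First 1 characters: "b"
Remaining characters: "onigaed"
Concatenate remaining + first: "onigaed" + "b" = "onigaedb"

onigaedb


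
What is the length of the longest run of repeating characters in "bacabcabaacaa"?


Input: "bacabcabaacaa"
Scanning for longest run:
  Position 1 ('a'): new char, reset run to 1
  Position 2 ('c'): new char, reset run to 1
  Position 3 ('a'): new char, reset run to 1
  Position 4 ('b'): new char, reset run to 1
  Position 5 ('c'): new char, reset run to 1
  Position 6 ('a'): new char, reset run to 1
  Position 7 ('b'): new char, reset run to 1
  Position 8 ('a'): new char, reset run to 1
  Position 9 ('a'): continues run of 'a', length=2
  Position 10 ('c'): new char, reset run to 1
  Position 11 ('a'): new char, reset run to 1
  Position 12 ('a'): continues run of 'a', length=2
Longest run: 'a' with length 2

2


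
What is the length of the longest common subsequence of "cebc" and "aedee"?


LCS of "cebc" and "aedee"
DP table:
           a    e    d    e    e
      0    0    0    0    0    0
  c   0    0    0    0    0    0
  e   0    0    1    1    1    1
  b   0    0    1    1    1    1
  c   0    0    1    1    1    1
LCS length = dp[4][5] = 1

1


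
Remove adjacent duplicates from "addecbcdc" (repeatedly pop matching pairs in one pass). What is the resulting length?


Input: addecbcdc
Stack-based adjacent duplicate removal:
  Read 'a': push. Stack: a
  Read 'd': push. Stack: ad
  Read 'd': matches stack top 'd' => pop. Stack: a
  Read 'e': push. Stack: ae
  Read 'c': push. Stack: aec
  Read 'b': push. Stack: aecb
  Read 'c': push. Stack: aecbc
  Read 'd': push. Stack: aecbcd
  Read 'c': push. Stack: aecbcdc
Final stack: "aecbcdc" (length 7)

7


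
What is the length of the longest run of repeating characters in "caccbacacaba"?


Input: "caccbacacaba"
Scanning for longest run:
  Position 1 ('a'): new char, reset run to 1
  Position 2 ('c'): new char, reset run to 1
  Position 3 ('c'): continues run of 'c', length=2
  Position 4 ('b'): new char, reset run to 1
  Position 5 ('a'): new char, reset run to 1
  Position 6 ('c'): new char, reset run to 1
  Position 7 ('a'): new char, reset run to 1
  Position 8 ('c'): new char, reset run to 1
  Position 9 ('a'): new char, reset run to 1
  Position 10 ('b'): new char, reset run to 1
  Position 11 ('a'): new char, reset run to 1
Longest run: 'c' with length 2

2


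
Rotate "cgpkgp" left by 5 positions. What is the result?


Input: "cgpkgp", rotate left by 5
First 5 characters: "cgpkg"
Remaining characters: "p"
Concatenate remaining + first: "p" + "cgpkg" = "pcgpkg"

pcgpkg


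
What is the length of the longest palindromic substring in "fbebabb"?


Input: "fbebabb"
Checking substrings for palindromes:
  [1:4] "beb" (len 3) => palindrome
  [3:6] "bab" (len 3) => palindrome
  [5:7] "bb" (len 2) => palindrome
Longest palindromic substring: "beb" with length 3

3


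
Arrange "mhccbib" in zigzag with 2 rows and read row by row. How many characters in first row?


Zigzag "mhccbib" into 2 rows:
Placing characters:
  'm' => row 0
  'h' => row 1
  'c' => row 0
  'c' => row 1
  'b' => row 0
  'i' => row 1
  'b' => row 0
Rows:
  Row 0: "mcbb"
  Row 1: "hci"
First row length: 4

4


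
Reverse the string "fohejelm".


Input: fohejelm
Reading characters right to left:
  Position 7: 'm'
  Position 6: 'l'
  Position 5: 'e'
  Position 4: 'j'
  Position 3: 'e'
  Position 2: 'h'
  Position 1: 'o'
  Position 0: 'f'
Reversed: mlejehof

mlejehof


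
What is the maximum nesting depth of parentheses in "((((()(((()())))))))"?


Input: "((((()(((()())))))))"
Tracking depth:
  Position 0 '(': depth becomes 1
  Position 1 '(': depth becomes 2
  Position 2 '(': depth becomes 3
  Position 3 '(': depth becomes 4
  Position 4 '(': depth becomes 5
  Position 5 ')': depth becomes 4
  Position 6 '(': depth becomes 5
  Position 7 '(': depth becomes 6
  Position 8 '(': depth becomes 7
  Position 9 '(': depth becomes 8
  Position 10 ')': depth becomes 7
  Position 11 '(': depth becomes 8
  Position 12 ')': depth becomes 7
  Position 13 ')': depth becomes 6
  Position 14 ')': depth becomes 5
  Position 15 ')': depth becomes 4
  Position 16 ')': depth becomes 3
  Position 17 ')': depth becomes 2
  Position 18 ')': depth becomes 1
  Position 19 ')': depth becomes 0
Maximum depth reached: 8

8


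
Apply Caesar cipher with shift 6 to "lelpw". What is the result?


Caesar cipher: shift "lelpw" by 6
  'l' (pos 11) + 6 = pos 17 = 'r'
  'e' (pos 4) + 6 = pos 10 = 'k'
  'l' (pos 11) + 6 = pos 17 = 'r'
  'p' (pos 15) + 6 = pos 21 = 'v'
  'w' (pos 22) + 6 = pos 2 = 'c'
Result: rkrvc

rkrvc


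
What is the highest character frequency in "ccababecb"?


Input: ccababecb
Character counts:
  'a': 2
  'b': 3
  'c': 3
  'e': 1
Maximum frequency: 3

3


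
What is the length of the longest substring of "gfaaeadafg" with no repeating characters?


Input: "gfaaeadafg"
Sliding window (track last position of each char):
  Position 0 ('g'): window [0,0] length 1 -- new best
  Position 1 ('f'): window [0,1] length 2 -- new best
  Position 2 ('a'): window [0,2] length 3 -- new best
  Position 3 ('a'): repeat (last at 2), move window start to 3
  Position 3 ('a'): window [3,3] length 1
  Position 4 ('e'): window [3,4] length 2
  Position 5 ('a'): repeat (last at 3), move window start to 4
  Position 5 ('a'): window [4,5] length 2
  Position 6 ('d'): window [4,6] length 3
  Position 7 ('a'): repeat (last at 5), move window start to 6
  Position 7 ('a'): window [6,7] length 2
  Position 8 ('f'): window [6,8] length 3
  Position 9 ('g'): window [6,9] length 4 -- new best
Longest substring with no repeats: "dafg" with length 4

4


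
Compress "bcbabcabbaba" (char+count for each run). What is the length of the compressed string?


Input: bcbabcabbaba
Runs:
  'b' x 1 => "b1"
  'c' x 1 => "c1"
  'b' x 1 => "b1"
  'a' x 1 => "a1"
  'b' x 1 => "b1"
  'c' x 1 => "c1"
  'a' x 1 => "a1"
  'b' x 2 => "b2"
  'a' x 1 => "a1"
  'b' x 1 => "b1"
  'a' x 1 => "a1"
Compressed: "b1c1b1a1b1c1a1b2a1b1a1"
Compressed length: 22

22


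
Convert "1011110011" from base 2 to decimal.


Input: "1011110011" in base 2
Positional expansion:
  Digit '1' (value 1) x 2^9 = 512
  Digit '0' (value 0) x 2^8 = 0
  Digit '1' (value 1) x 2^7 = 128
  Digit '1' (value 1) x 2^6 = 64
  Digit '1' (value 1) x 2^5 = 32
  Digit '1' (value 1) x 2^4 = 16
  Digit '0' (value 0) x 2^3 = 0
  Digit '0' (value 0) x 2^2 = 0
  Digit '1' (value 1) x 2^1 = 2
  Digit '1' (value 1) x 2^0 = 1
Sum = 755

755


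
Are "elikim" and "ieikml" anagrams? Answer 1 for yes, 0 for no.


Strings: "elikim", "ieikml"
Sorted first:  eiiklm
Sorted second: eiiklm
Sorted forms match => anagrams

1


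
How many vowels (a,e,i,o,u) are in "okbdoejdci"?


Input: okbdoejdci
Checking each character:
  'o' at position 0: vowel (running total: 1)
  'k' at position 1: consonant
  'b' at position 2: consonant
  'd' at position 3: consonant
  'o' at position 4: vowel (running total: 2)
  'e' at position 5: vowel (running total: 3)
  'j' at position 6: consonant
  'd' at position 7: consonant
  'c' at position 8: consonant
  'i' at position 9: vowel (running total: 4)
Total vowels: 4

4


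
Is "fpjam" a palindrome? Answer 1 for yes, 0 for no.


Input: fpjam
Reversed: majpf
  Compare pos 0 ('f') with pos 4 ('m'): MISMATCH
  Compare pos 1 ('p') with pos 3 ('a'): MISMATCH
Result: not a palindrome

0


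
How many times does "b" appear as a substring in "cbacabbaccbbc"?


Searching for "b" in "cbacabbaccbbc"
Scanning each position:
  Position 0: "c" => no
  Position 1: "b" => MATCH
  Position 2: "a" => no
  Position 3: "c" => no
  Position 4: "a" => no
  Position 5: "b" => MATCH
  Position 6: "b" => MATCH
  Position 7: "a" => no
  Position 8: "c" => no
  Position 9: "c" => no
  Position 10: "b" => MATCH
  Position 11: "b" => MATCH
  Position 12: "c" => no
Total occurrences: 5

5


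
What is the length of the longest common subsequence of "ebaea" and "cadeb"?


LCS of "ebaea" and "cadeb"
DP table:
           c    a    d    e    b
      0    0    0    0    0    0
  e   0    0    0    0    1    1
  b   0    0    0    0    1    2
  a   0    0    1    1    1    2
  e   0    0    1    1    2    2
  a   0    0    1    1    2    2
LCS length = dp[5][5] = 2

2


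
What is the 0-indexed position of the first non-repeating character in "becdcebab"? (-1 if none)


Input: becdcebab
Character frequencies:
  'a': 1
  'b': 3
  'c': 2
  'd': 1
  'e': 2
Scanning left to right for freq == 1:
  Position 0 ('b'): freq=3, skip
  Position 1 ('e'): freq=2, skip
  Position 2 ('c'): freq=2, skip
  Position 3 ('d'): unique! => answer = 3

3


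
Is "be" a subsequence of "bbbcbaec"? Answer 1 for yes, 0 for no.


Check if "be" is a subsequence of "bbbcbaec"
Greedy scan:
  Position 0 ('b'): matches sub[0] = 'b'
  Position 1 ('b'): no match needed
  Position 2 ('b'): no match needed
  Position 3 ('c'): no match needed
  Position 4 ('b'): no match needed
  Position 5 ('a'): no match needed
  Position 6 ('e'): matches sub[1] = 'e'
  Position 7 ('c'): no match needed
All 2 characters matched => is a subsequence

1


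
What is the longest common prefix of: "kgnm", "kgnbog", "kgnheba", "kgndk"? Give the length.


Words: kgnm, kgnbog, kgnheba, kgndk
  Position 0: all 'k' => match
  Position 1: all 'g' => match
  Position 2: all 'n' => match
  Position 3: ('m', 'b', 'h', 'd') => mismatch, stop
LCP = "kgn" (length 3)

3


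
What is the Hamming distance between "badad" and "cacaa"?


Comparing "badad" and "cacaa" position by position:
  Position 0: 'b' vs 'c' => differ
  Position 1: 'a' vs 'a' => same
  Position 2: 'd' vs 'c' => differ
  Position 3: 'a' vs 'a' => same
  Position 4: 'd' vs 'a' => differ
Total differences (Hamming distance): 3

3


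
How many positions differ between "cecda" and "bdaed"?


Comparing "cecda" and "bdaed" position by position:
  Position 0: 'c' vs 'b' => DIFFER
  Position 1: 'e' vs 'd' => DIFFER
  Position 2: 'c' vs 'a' => DIFFER
  Position 3: 'd' vs 'e' => DIFFER
  Position 4: 'a' vs 'd' => DIFFER
Positions that differ: 5

5


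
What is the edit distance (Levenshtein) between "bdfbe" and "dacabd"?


Computing edit distance: "bdfbe" -> "dacabd"
DP table:
           d    a    c    a    b    d
      0    1    2    3    4    5    6
  b   1    1    2    3    4    4    5
  d   2    1    2    3    4    5    4
  f   3    2    2    3    4    5    5
  b   4    3    3    3    4    4    5
  e   5    4    4    4    4    5    5
Edit distance = dp[5][6] = 5

5


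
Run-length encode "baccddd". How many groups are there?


Input: baccddd
Scanning for consecutive runs:
  Group 1: 'b' x 1 (positions 0-0)
  Group 2: 'a' x 1 (positions 1-1)
  Group 3: 'c' x 2 (positions 2-3)
  Group 4: 'd' x 3 (positions 4-6)
Total groups: 4

4


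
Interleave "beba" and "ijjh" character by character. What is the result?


Interleaving "beba" and "ijjh":
  Position 0: 'b' from first, 'i' from second => "bi"
  Position 1: 'e' from first, 'j' from second => "ej"
  Position 2: 'b' from first, 'j' from second => "bj"
  Position 3: 'a' from first, 'h' from second => "ah"
Result: biejbjah

biejbjah


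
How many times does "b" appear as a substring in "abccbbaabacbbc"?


Searching for "b" in "abccbbaabacbbc"
Scanning each position:
  Position 0: "a" => no
  Position 1: "b" => MATCH
  Position 2: "c" => no
  Position 3: "c" => no
  Position 4: "b" => MATCH
  Position 5: "b" => MATCH
  Position 6: "a" => no
  Position 7: "a" => no
  Position 8: "b" => MATCH
  Position 9: "a" => no
  Position 10: "c" => no
  Position 11: "b" => MATCH
  Position 12: "b" => MATCH
  Position 13: "c" => no
Total occurrences: 6

6
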